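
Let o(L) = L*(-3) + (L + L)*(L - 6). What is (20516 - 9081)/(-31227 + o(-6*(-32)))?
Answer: 11435/39621 ≈ 0.28861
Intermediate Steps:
o(L) = -3*L + 2*L*(-6 + L) (o(L) = -3*L + (2*L)*(-6 + L) = -3*L + 2*L*(-6 + L))
(20516 - 9081)/(-31227 + o(-6*(-32))) = (20516 - 9081)/(-31227 + (-6*(-32))*(-15 + 2*(-6*(-32)))) = 11435/(-31227 + 192*(-15 + 2*192)) = 11435/(-31227 + 192*(-15 + 384)) = 11435/(-31227 + 192*369) = 11435/(-31227 + 70848) = 11435/39621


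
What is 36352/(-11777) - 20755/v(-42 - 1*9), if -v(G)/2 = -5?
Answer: -48959031/23554 ≈ -2078.6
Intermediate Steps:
v(G) = 10 (v(G) = -2*(-5) = 10)
36352/(-11777) - 20755/v(-42 - 1*9) = 36352/(-11777) - 20755/10 = 36352*(-1/11777) - 20755*1/10 = -36352/11777 - 4151/2 = -48959031/23554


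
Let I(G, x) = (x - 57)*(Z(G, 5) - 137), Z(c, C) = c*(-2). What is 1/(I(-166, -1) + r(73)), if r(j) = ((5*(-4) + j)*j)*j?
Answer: 1/271127 ≈ 3.6883e-6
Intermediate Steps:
Z(c, C) = -2*c
r(j) = j²*(-20 + j) (r(j) = ((-20 + j)*j)*j = (j*(-20 + j))*j = j²*(-20 + j))
I(G, x) = (-137 - 2*G)*(-57 + x) (I(G, x) = (x - 57)*(-2*G - 137) = (-57 + x)*(-137 - 2*G) = (-137 - 2*G)*(-57 + x))
1/(I(-166, -1) + r(73)) = 1/((7809 - 137*(-1) + 114*(-166) - 2*(-166)*(-1)) + 73²*(-20 + 73)) = 1/((7809 + 137 - 18924 - 332) + 5329*53) = 1/(-11310 + 282437) = 1/271127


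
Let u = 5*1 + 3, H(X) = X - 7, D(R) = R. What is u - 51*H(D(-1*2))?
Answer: 467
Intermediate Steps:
H(X) = -7 + X
u = 8 (u = 5 + 3 = 8)
u - 51*H(D(-1*2)) = 8 - 51*(-7 - 1*2) = 8 - 51*(-7 - 2) = 8 - 51*(-9) = 8 + 459 = 467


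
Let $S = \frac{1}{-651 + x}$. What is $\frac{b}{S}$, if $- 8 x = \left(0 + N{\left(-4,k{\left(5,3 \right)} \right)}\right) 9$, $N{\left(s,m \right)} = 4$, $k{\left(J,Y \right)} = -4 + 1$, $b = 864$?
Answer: $-566352$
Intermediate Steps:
$k{\left(J,Y \right)} = -3$
$x = - \frac{9}{2}$ ($x = - \frac{\left(0 + 4\right) 9}{8} = - \frac{4 \cdot 9}{8} = \left(- \frac{1}{8}\right) 36 = - \frac{9}{2} \approx -4.5$)
$S = - \frac{2}{1311}$ ($S = \frac{1}{-651 - \frac{9}{2}} = \frac{1}{- \frac{1311}{2}} = - \frac{2}{1311} \approx -0.0015256$)
$\frac{b}{S} = \frac{864}{- \frac{2}{1311}} = 864 \left(- \frac{1311}{2}\right) = -566352$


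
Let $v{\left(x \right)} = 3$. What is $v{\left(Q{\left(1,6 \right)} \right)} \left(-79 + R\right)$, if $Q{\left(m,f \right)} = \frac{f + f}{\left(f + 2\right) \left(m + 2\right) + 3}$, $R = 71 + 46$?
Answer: $114$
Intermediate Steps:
$R = 117$
$Q{\left(m,f \right)} = \frac{2 f}{3 + \left(2 + f\right) \left(2 + m\right)}$ ($Q{\left(m,f \right)} = \frac{2 f}{\left(2 + f\right) \left(2 + m\right) + 3} = \frac{2 f}{3 + \left(2 + f\right) \left(2 + m\right)}$)
$v{\left(Q{\left(1,6 \right)} \right)} \left(-79 + R\right) = 3 \left(-79 + 117\right) = 3 \cdot 38 = 114$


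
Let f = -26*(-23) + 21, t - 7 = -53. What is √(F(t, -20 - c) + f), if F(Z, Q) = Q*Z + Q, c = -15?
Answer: 2*√211 ≈ 29.052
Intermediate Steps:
t = -46 (t = 7 - 53 = -46)
F(Z, Q) = Q + Q*Z
f = 619 (f = 598 + 21 = 619)
√(F(t, -20 - c) + f) = √((-20 - 1*(-15))*(1 - 46) + 619) = √((-20 + 15)*(-45) + 619) = √(-5*(-45) + 619) = √(225 + 619) = √844 = 2*√211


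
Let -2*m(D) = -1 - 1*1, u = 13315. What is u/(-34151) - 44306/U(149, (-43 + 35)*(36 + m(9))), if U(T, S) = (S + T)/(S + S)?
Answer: -895753727257/5020197 ≈ -1.7843e+5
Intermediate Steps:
m(D) = 1 (m(D) = -(-1 - 1*1)/2 = -(-1 - 1)/2 = -½*(-2) = 1)
U(T, S) = (S + T)/(2*S) (U(T, S) = (S + T)/((2*S)) = (S + T)*(1/(2*S)) = (S + T)/(2*S))
u/(-34151) - 44306/U(149, (-43 + 35)*(36 + m(9))) = 13315/(-34151) - 44306*2*(-43 + 35)*(36 + 1)/((-43 + 35)*(36 + 1) + 149) = 13315*(-1/34151) - 44306*(-592/(-8*37 + 149)) = -13315/34151 - 44306*(-592/(-296 + 149)) = -13315/34151 - 44306/((½)*(-1/296)*(-147)) = -13315/34151 - 44306/147/592 = -13315/34151 - 44306*592/147 = -13315/34151 - 26229152/147 = -895753727257/5020197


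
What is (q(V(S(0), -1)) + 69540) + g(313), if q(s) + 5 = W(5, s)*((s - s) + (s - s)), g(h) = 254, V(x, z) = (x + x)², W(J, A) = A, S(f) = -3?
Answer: 69789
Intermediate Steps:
V(x, z) = 4*x² (V(x, z) = (2*x)² = 4*x²)
q(s) = -5 (q(s) = -5 + s*((s - s) + (s - s)) = -5 + s*(0 + 0) = -5 + s*0 = -5 + 0 = -5)
(q(V(S(0), -1)) + 69540) + g(313) = (-5 + 69540) + 254 = 69535 + 254 = 69789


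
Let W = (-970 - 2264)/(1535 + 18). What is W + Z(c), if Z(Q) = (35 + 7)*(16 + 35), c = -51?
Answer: 3323292/1553 ≈ 2139.9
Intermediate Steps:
Z(Q) = 2142 (Z(Q) = 42*51 = 2142)
W = -3234/1553 ≈ -2.0824
W + Z(c) = -3234/1553 + 2142 = 3323292/1553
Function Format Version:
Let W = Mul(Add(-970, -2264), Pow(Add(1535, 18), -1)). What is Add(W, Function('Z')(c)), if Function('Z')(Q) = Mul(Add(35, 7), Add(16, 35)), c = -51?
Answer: Rational(3323292, 1553) ≈ 2139.9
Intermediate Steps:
Function('Z')(Q) = 2142 (Function('Z')(Q) = Mul(42, 51) = 2142)
W = Rational(-3234, 1553) (W = Mul(-3234, Pow(1553, -1)) = Mul(-3234, Rational(1, 1553)) = Rational(-3234, 1553) ≈ -2.0824)
Add(W, Function('Z')(c)) = Add(Rational(-3234, 1553), 2142) = Rational(3323292, 1553)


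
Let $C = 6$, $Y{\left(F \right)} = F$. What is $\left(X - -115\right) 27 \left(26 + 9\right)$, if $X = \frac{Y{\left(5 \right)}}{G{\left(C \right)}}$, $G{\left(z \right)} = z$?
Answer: $\frac{218925}{2} \approx 1.0946 \cdot 10^{5}$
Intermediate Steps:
$X = \frac{5}{6} \approx 0.83333$
$\left(X - -115\right) 27 \left(26 + 9\right) = \left(\frac{5}{6} - -115\right) 27 \left(26 + 9\right) = \left(\frac{5}{6} + 115\right) 27 \cdot 35 = \frac{695}{6} \cdot 945 = \frac{218925}{2}$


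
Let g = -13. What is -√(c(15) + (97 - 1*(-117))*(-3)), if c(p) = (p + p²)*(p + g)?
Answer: -9*I*√2 ≈ -12.728*I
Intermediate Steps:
c(p) = (-13 + p)*(p + p²) (c(p) = (p + p²)*(p - 13) = (p + p²)*(-13 + p) = (-13 + p)*(p + p²))
-√(c(15) + (97 - 1*(-117))*(-3)) = -√(15*(-13 + 15² - 12*15) + (97 - 1*(-117))*(-3)) = -√(15*(-13 + 225 - 180) + (97 + 117)*(-3)) = -√(15*32 + 214*(-3)) = -√(480 - 642) = -√(-162) = -9*I*√2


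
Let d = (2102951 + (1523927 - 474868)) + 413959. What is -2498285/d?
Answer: -2498285/3565969 ≈ -0.70059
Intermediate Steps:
d = 3565969 (d = (2102951 + 1049059) + 413959 = 3152010 + 413959 = 3565969)
-2498285/d = -2498285/3565969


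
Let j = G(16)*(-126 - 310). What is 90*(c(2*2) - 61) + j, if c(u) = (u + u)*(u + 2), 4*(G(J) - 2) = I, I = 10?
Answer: -3132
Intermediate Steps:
G(J) = 9/2 (G(J) = 2 + (1/4)*10 = 2 + 5/2 = 9/2)
c(u) = 2*u*(2 + u) (c(u) = (2*u)*(2 + u) = 2*u*(2 + u))
j = -1962 (j = 9*(-126 - 310)/2 = (9/2)*(-436) = -1962)
90*(c(2*2) - 61) + j = 90*(2*(2*2)*(2 + 2*2) - 61) - 1962 = 90*(2*4*(2 + 4) - 61) - 1962 = 90*(2*4*6 - 61) - 1962 = 90*(48 - 61) - 1962 = 90*(-13) - 1962 = -1170 - 1962 = -3132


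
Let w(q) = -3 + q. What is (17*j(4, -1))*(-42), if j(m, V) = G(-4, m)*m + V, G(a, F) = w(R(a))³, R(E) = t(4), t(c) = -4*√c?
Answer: 3802050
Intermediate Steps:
R(E) = -8 (R(E) = -4*√4 = -4*2 = -8)
G(a, F) = -1331 (G(a, F) = (-3 - 8)³ = (-11)³ = -1331)
j(m, V) = V - 1331*m (j(m, V) = -1331*m + V = V - 1331*m)
(17*j(4, -1))*(-42) = (17*(-1 - 1331*4))*(-42) = (17*(-1 - 5324))*(-42) = (17*(-5325))*(-42) = -90525*(-42) = 3802050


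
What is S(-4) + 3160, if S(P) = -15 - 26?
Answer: 3119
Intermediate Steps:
S(P) = -41
S(-4) + 3160 = -41 + 3160 = 3119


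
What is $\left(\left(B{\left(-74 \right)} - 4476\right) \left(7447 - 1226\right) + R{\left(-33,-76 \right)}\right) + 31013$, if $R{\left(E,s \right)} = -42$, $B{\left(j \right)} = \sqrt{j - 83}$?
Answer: $-27814225 + 6221 i \sqrt{157} \approx -2.7814 \cdot 10^{7} + 77949.0 i$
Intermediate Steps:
$B{\left(j \right)} = \sqrt{-83 + j}$
$\left(\left(B{\left(-74 \right)} - 4476\right) \left(7447 - 1226\right) + R{\left(-33,-76 \right)}\right) + 31013 = \left(\left(\sqrt{-83 - 74} - 4476\right) \left(7447 - 1226\right) - 42\right) + 31013 = \left(\left(\sqrt{-157} - 4476\right) 6221 - 42\right) + 31013 = \left(\left(i \sqrt{157} - 4476\right) 6221 - 42\right) + 31013 = \left(\left(-4476 + i \sqrt{157}\right) 6221 - 42\right) + 31013 = \left(\left(-27845196 + 6221 i \sqrt{157}\right) - 42\right) + 31013 = \left(-27845238 + 6221 i \sqrt{157}\right) + 31013 = -27814225 + 6221 i \sqrt{157}$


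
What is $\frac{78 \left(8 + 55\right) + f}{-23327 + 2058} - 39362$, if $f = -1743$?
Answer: $- \frac{837193549}{21269} \approx -39362.0$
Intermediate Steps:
$\frac{78 \left(8 + 55\right) + f}{-23327 + 2058} - 39362 = \frac{78 \left(8 + 55\right) - 1743}{-23327 + 2058} - 39362 = \frac{78 \cdot 63 - 1743}{-21269} - 39362 = \left(4914 - 1743\right) \left(- \frac{1}{21269}\right) - 39362 = 3171 \left(- \frac{1}{21269}\right) - 39362 = - \frac{3171}{21269} - 39362 = - \frac{837193549}{21269}$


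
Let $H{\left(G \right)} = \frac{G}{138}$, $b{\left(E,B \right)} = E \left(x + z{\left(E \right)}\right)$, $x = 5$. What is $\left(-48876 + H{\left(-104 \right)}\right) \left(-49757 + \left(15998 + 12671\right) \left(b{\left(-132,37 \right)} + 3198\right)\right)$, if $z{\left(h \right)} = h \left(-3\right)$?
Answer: $\frac{4808753697122288}{69} \approx 6.9692 \cdot 10^{13}$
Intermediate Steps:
$z{\left(h \right)} = - 3 h$
$b{\left(E,B \right)} = E \left(5 - 3 E\right)$
$H{\left(G \right)} = \frac{G}{138}$ ($H{\left(G \right)} = G \frac{1}{138} = \frac{G}{138}$)
$\left(-48876 + H{\left(-104 \right)}\right) \left(-49757 + \left(15998 + 12671\right) \left(b{\left(-132,37 \right)} + 3198\right)\right) = \left(-48876 + \frac{1}{138} \left(-104\right)\right) \left(-49757 + \left(15998 + 12671\right) \left(- 132 \left(5 - -396\right) + 3198\right)\right) = \left(-48876 - \frac{52}{69}\right) \left(-49757 + 28669 \left(- 132 \left(5 + 396\right) + 3198\right)\right) = - \frac{3372496 \left(-49757 + 28669 \left(\left(-132\right) 401 + 3198\right)\right)}{69} = - \frac{3372496 \left(-49757 + 28669 \left(-52932 + 3198\right)\right)}{69} = - \frac{3372496 \left(-49757 + 28669 \left(-49734\right)\right)}{69} = - \frac{3372496 \left(-49757 - 1425824046\right)}{69} = \left(- \frac{3372496}{69}\right) \left(-1425873803\right) = \frac{4808753697122288}{69}$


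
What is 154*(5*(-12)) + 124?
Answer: -9116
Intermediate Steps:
154*(5*(-12)) + 124 = 154*(-60) + 124 = -9240 + 124 = -9116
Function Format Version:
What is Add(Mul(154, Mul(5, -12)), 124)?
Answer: -9116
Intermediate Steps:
Add(Mul(154, Mul(5, -12)), 124) = Add(Mul(154, -60), 124) = Add(-9240, 124) = -9116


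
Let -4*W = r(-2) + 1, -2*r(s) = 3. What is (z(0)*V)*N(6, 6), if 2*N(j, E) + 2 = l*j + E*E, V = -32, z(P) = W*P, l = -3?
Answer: 0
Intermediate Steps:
r(s) = -3/2 (r(s) = -½*3 = -3/2)
W = ⅛ (W = -(-3/2 + 1)/4 = -¼*(-½) = ⅛ ≈ 0.12500)
z(P) = P/8
N(j, E) = -1 + E²/2 - 3*j/2 (N(j, E) = -1 + (-3*j + E*E)/2 = -1 + (-3*j + E²)/2 = -1 + (E² - 3*j)/2 = -1 + (E²/2 - 3*j/2) = -1 + E²/2 - 3*j/2)
(z(0)*V)*N(6, 6) = (((⅛)*0)*(-32))*(-1 + (½)*6² - 3/2*6) = (0*(-32))*(-1 + (½)*36 - 9) = 0*(-1 + 18 - 9) = 0*8 = 0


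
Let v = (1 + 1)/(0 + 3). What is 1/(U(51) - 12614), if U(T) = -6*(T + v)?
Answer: -1/12924 ≈ -7.7375e-5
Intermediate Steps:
v = ⅔ (v = 2/3 = 2*(⅓) = ⅔ ≈ 0.66667)
U(T) = -4 - 6*T (U(T) = -6*(T + ⅔) = -6*(⅔ + T) = -4 - 6*T)
1/(U(51) - 12614) = 1/((-4 - 6*51) - 12614) = 1/((-4 - 306) - 12614) = 1/(-310 - 12614) = 1/(-12924) = -1/12924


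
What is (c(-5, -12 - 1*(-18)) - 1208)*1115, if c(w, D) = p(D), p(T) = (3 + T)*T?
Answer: -1286710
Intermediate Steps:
p(T) = T*(3 + T)
c(w, D) = D*(3 + D)
(c(-5, -12 - 1*(-18)) - 1208)*1115 = ((-12 - 1*(-18))*(3 + (-12 - 1*(-18))) - 1208)*1115 = ((-12 + 18)*(3 + (-12 + 18)) - 1208)*1115 = (6*(3 + 6) - 1208)*1115 = (6*9 - 1208)*1115 = (54 - 1208)*1115 = -1154*1115 = -1286710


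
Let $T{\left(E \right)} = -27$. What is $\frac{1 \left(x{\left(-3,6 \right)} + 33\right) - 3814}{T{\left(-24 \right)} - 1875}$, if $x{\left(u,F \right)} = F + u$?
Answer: $\frac{1889}{951} \approx 1.9863$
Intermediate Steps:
$\frac{1 \left(x{\left(-3,6 \right)} + 33\right) - 3814}{T{\left(-24 \right)} - 1875} = \frac{1 \left(\left(6 - 3\right) + 33\right) - 3814}{-27 - 1875} = \frac{1 \left(3 + 33\right) - 3814}{-1902} = \left(1 \cdot 36 - 3814\right) \left(- \frac{1}{1902}\right) = \left(36 - 3814\right) \left(- \frac{1}{1902}\right) = \left(-3778\right) \left(- \frac{1}{1902}\right) = \frac{1889}{951}$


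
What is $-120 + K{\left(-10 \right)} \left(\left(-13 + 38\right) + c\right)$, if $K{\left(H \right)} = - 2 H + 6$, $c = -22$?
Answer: $-42$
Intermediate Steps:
$K{\left(H \right)} = 6 - 2 H$
$-120 + K{\left(-10 \right)} \left(\left(-13 + 38\right) + c\right) = -120 + \left(6 - -20\right) \left(\left(-13 + 38\right) - 22\right) = -120 + \left(6 + 20\right) \left(25 - 22\right) = -120 + 26 \cdot 3 = -120 + 78 = -42$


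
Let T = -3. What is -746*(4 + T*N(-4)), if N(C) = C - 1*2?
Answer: -16412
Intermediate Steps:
N(C) = -2 + C (N(C) = C - 2 = -2 + C)
-746*(4 + T*N(-4)) = -746*(4 - 3*(-2 - 4)) = -746*(4 - 3*(-6)) = -746*(4 + 18) = -746*22 = -16412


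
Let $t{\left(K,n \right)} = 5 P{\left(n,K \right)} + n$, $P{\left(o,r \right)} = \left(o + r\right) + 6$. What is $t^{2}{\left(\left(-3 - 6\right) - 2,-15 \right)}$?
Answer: $13225$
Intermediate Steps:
$P{\left(o,r \right)} = 6 + o + r$
$t{\left(K,n \right)} = 30 + 5 K + 6 n$ ($t{\left(K,n \right)} = 5 \left(6 + n + K\right) + n = 5 \left(6 + K + n\right) + n = \left(30 + 5 K + 5 n\right) + n = 30 + 5 K + 6 n$)
$t^{2}{\left(\left(-3 - 6\right) - 2,-15 \right)} = \left(30 + 5 \left(\left(-3 - 6\right) - 2\right) + 6 \left(-15\right)\right)^{2} = \left(30 + 5 \left(-9 - 2\right) - 90\right)^{2} = \left(30 + 5 \left(-11\right) - 90\right)^{2} = \left(30 - 55 - 90\right)^{2} = \left(-115\right)^{2} = 13225$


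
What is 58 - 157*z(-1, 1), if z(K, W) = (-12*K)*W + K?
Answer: -1669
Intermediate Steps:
z(K, W) = K - 12*K*W (z(K, W) = -12*K*W + K = K - 12*K*W)
58 - 157*z(-1, 1) = 58 - (-157)*(1 - 12*1) = 58 - (-157)*(1 - 12) = 58 - (-157)*(-11) = 58 - 157*11 = 58 - 1727 = -1669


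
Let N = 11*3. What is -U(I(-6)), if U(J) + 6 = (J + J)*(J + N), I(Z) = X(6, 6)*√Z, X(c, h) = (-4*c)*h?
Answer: 248838 + 9504*I*√6 ≈ 2.4884e+5 + 23280.0*I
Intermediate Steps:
N = 33
X(c, h) = -4*c*h
I(Z) = -144*√Z (I(Z) = (-4*6*6)*√Z = -144*√Z)
U(J) = -6 + 2*J*(33 + J) (U(J) = -6 + (J + J)*(J + 33) = -6 + (2*J)*(33 + J) = -6 + 2*J*(33 + J))
-U(I(-6)) = -(-6 + 2*(-144*I*√6)² + 66*(-144*I*√6)) = -(-6 + 2*(-124416) - 9504*I*√6) = -(-6 - 248832 - 9504*I*√6) = -(-248838 - 9504*I*√6) = 248838 + 9504*I*√6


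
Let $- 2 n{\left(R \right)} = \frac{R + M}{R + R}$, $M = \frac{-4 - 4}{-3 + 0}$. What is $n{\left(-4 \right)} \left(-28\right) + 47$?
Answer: $\frac{148}{3} \approx 49.333$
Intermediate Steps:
$M = \frac{8}{3}$ ($M = - \frac{8}{-3} = \left(-8\right) \left(- \frac{1}{3}\right) = \frac{8}{3} \approx 2.6667$)
$n{\left(R \right)} = - \frac{\frac{8}{3} + R}{4 R}$ ($n{\left(R \right)} = - \frac{\left(R + \frac{8}{3}\right) \frac{1}{R + R}}{2} = - \frac{\left(\frac{8}{3} + R\right) \frac{1}{2 R}}{2} = - \frac{\frac{1}{2} \frac{1}{R} \left(\frac{8}{3} + R\right)}{2} = - \frac{\frac{8}{3} + R}{4 R}$)
$n{\left(-4 \right)} \left(-28\right) + 47 = \frac{-8 - -12}{12 \left(-4\right)} \left(-28\right) + 47 = \frac{1}{12} \left(- \frac{1}{4}\right) \left(-8 + 12\right) \left(-28\right) + 47 = \frac{1}{12} \left(- \frac{1}{4}\right) 4 \left(-28\right) + 47 = \left(- \frac{1}{12}\right) \left(-28\right) + 47 = \frac{7}{3} + 47 = \frac{148}{3}$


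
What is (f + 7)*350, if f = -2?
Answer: 1750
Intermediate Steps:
(f + 7)*350 = (-2 + 7)*350 = 5*350 = 1750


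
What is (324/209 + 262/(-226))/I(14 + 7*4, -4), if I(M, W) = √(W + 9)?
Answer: 9233*√5/118085 ≈ 0.17484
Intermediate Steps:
I(M, W) = √(9 + W)
(324/209 + 262/(-226))/I(14 + 7*4, -4) = (324/209 + 262/(-226))/(√(9 - 4)) = (324*(1/209) + 262*(-1/226))/(√5) = (324/209 - 131/113)*(√5/5) = 9233*(√5/5)/23617 = 9233*√5/118085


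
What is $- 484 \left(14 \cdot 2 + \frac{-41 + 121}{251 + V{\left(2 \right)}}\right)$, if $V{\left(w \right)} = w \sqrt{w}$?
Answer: $- \frac{863399856}{62993} + \frac{77440 \sqrt{2}}{62993} \approx -13705.0$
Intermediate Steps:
$V{\left(w \right)} = w^{\frac{3}{2}}$
$- 484 \left(14 \cdot 2 + \frac{-41 + 121}{251 + V{\left(2 \right)}}\right) = - 484 \left(14 \cdot 2 + \frac{-41 + 121}{251 + 2^{\frac{3}{2}}}\right) = - 484 \left(28 + \frac{80}{251 + 2 \sqrt{2}}\right) = -13552 - \frac{38720}{251 + 2 \sqrt{2}}$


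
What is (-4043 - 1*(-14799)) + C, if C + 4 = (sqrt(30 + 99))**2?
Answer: 10881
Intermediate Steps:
C = 125 (C = -4 + (sqrt(30 + 99))**2 = -4 + (sqrt(129))**2 = -4 + 129 = 125)
(-4043 - 1*(-14799)) + C = (-4043 - 1*(-14799)) + 125 = (-4043 + 14799) + 125 = 10756 + 125 = 10881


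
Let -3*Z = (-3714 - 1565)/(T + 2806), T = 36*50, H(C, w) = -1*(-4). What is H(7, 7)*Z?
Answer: 10558/6909 ≈ 1.5282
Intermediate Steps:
H(C, w) = 4
T = 1800
Z = 5279/13818 (Z = -(-3714 - 1565)/(3*(1800 + 2806)) = -(-5279)/(3*4606) = -⅓*(-5279/4606) = 5279/13818 ≈ 0.38204)
H(7, 7)*Z = 4*(5279/13818) = 10558/6909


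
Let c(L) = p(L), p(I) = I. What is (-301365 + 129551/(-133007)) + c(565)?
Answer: -40008635151/133007 ≈ -3.0080e+5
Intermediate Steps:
c(L) = L
(-301365 + 129551/(-133007)) + c(565) = (-301365 + 129551/(-133007)) + 565 = (-301365 + 129551*(-1/133007)) + 565 = (-301365 - 129551/133007) + 565 = -40083784106/133007 + 565 = -40008635151/133007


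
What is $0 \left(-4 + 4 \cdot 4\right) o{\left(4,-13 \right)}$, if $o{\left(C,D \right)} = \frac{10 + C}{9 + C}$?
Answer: $0$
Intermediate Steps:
$o{\left(C,D \right)} = \frac{10 + C}{9 + C}$
$0 \left(-4 + 4 \cdot 4\right) o{\left(4,-13 \right)} = 0 \left(-4 + 4 \cdot 4\right) \frac{10 + 4}{9 + 4} = 0 \left(-4 + 16\right) \frac{1}{13} \cdot 14 = 0 \cdot 12 \cdot \frac{1}{13} \cdot 14 = 0 \cdot \frac{14}{13} = 0$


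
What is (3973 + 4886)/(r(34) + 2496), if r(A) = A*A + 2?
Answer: 2953/1218 ≈ 2.4245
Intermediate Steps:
r(A) = 2 + A**2 (r(A) = A**2 + 2 = 2 + A**2)
(3973 + 4886)/(r(34) + 2496) = (3973 + 4886)/((2 + 34**2) + 2496) = 8859/((2 + 1156) + 2496) = 8859/(1158 + 2496) = 8859/3654 = 8859*(1/3654) = 2953/1218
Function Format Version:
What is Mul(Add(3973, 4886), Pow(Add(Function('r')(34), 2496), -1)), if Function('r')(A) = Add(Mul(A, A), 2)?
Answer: Rational(2953, 1218) ≈ 2.4245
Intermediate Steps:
Function('r')(A) = Add(2, Pow(A, 2)) (Function('r')(A) = Add(Pow(A, 2), 2) = Add(2, Pow(A, 2)))
Mul(Add(3973, 4886), Pow(Add(Function('r')(34), 2496), -1)) = Mul(Add(3973, 4886), Pow(Add(Add(2, Pow(34, 2)), 2496), -1)) = Mul(8859, Pow(Add(Add(2, 1156), 2496), -1)) = Mul(8859, Pow(Add(1158, 2496), -1)) = Mul(8859, Pow(3654, -1)) = Mul(8859, Rational(1, 3654)) = Rational(2953, 1218)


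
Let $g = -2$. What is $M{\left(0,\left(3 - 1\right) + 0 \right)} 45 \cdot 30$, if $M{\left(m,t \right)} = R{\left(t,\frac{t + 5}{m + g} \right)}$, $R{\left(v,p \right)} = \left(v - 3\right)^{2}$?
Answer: $1350$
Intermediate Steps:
$R{\left(v,p \right)} = \left(-3 + v\right)^{2}$
$M{\left(m,t \right)} = \left(-3 + t\right)^{2}$
$M{\left(0,\left(3 - 1\right) + 0 \right)} 45 \cdot 30 = \left(-3 + \left(\left(3 - 1\right) + 0\right)\right)^{2} \cdot 45 \cdot 30 = \left(-3 + \left(2 + 0\right)\right)^{2} \cdot 45 \cdot 30 = \left(-3 + 2\right)^{2} \cdot 45 \cdot 30 = \left(-1\right)^{2} \cdot 45 \cdot 30 = 1 \cdot 45 \cdot 30 = 45 \cdot 30 = 1350$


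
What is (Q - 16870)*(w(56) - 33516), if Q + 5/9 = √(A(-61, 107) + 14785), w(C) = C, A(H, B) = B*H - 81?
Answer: 5080399100/9 - 33460*√8177 ≈ 5.6146e+8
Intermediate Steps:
A(H, B) = -81 + B*H
Q = -5/9 + √8177 (Q = -5/9 + √((-81 + 107*(-61)) + 14785) = -5/9 + √((-81 - 6527) + 14785) = -5/9 + √(-6608 + 14785) = -5/9 + √8177 ≈ 89.871)
(Q - 16870)*(w(56) - 33516) = ((-5/9 + √8177) - 16870)*(56 - 33516) = (-151835/9 + √8177)*(-33460) = 5080399100/9 - 33460*√8177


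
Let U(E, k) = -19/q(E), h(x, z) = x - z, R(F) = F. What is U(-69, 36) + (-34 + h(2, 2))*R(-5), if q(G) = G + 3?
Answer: 11239/66 ≈ 170.29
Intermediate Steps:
q(G) = 3 + G
U(E, k) = -19/(3 + E)
U(-69, 36) + (-34 + h(2, 2))*R(-5) = -19/(3 - 69) + (-34 + (2 - 1*2))*(-5) = -19/(-66) + (-34 + (2 - 2))*(-5) = -19*(-1/66) + (-34 + 0)*(-5) = 19/66 - 34*(-5) = 19/66 + 170 = 11239/66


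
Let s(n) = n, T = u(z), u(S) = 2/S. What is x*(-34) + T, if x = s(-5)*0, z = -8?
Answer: -¼ ≈ -0.25000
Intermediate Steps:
T = -¼ (T = 2/(-8) = 2*(-⅛) = -¼ ≈ -0.25000)
x = 0 (x = -5*0 = 0)
x*(-34) + T = 0*(-34) - ¼ = 0 - ¼ = -¼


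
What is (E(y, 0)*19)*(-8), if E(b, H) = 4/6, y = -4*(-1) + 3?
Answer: -304/3 ≈ -101.33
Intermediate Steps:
y = 7 (y = 4 + 3 = 7)
E(b, H) = 2/3 (E(b, H) = 4*(1/6) = 2/3)
(E(y, 0)*19)*(-8) = ((2/3)*19)*(-8) = (38/3)*(-8) = -304/3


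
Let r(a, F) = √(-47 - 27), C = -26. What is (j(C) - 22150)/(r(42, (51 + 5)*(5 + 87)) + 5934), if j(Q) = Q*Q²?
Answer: -117867042/17606215 + 19863*I*√74/17606215 ≈ -6.6946 + 0.009705*I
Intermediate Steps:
j(Q) = Q³
r(a, F) = I*√74 (r(a, F) = √(-74) = I*√74)
(j(C) - 22150)/(r(42, (51 + 5)*(5 + 87)) + 5934) = ((-26)³ - 22150)/(I*√74 + 5934) = (-17576 - 22150)/(5934 + I*√74) = -39726/(5934 + I*√74)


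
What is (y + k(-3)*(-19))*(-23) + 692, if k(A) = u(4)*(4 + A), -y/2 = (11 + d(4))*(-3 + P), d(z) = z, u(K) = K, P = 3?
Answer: 2440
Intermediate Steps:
y = 0 (y = -2*(11 + 4)*(-3 + 3) = -30*0 = -2*0 = 0)
k(A) = 16 + 4*A (k(A) = 4*(4 + A) = 16 + 4*A)
(y + k(-3)*(-19))*(-23) + 692 = (0 + (16 + 4*(-3))*(-19))*(-23) + 692 = (0 + (16 - 12)*(-19))*(-23) + 692 = (0 + 4*(-19))*(-23) + 692 = (0 - 76)*(-23) + 692 = -76*(-23) + 692 = 1748 + 692 = 2440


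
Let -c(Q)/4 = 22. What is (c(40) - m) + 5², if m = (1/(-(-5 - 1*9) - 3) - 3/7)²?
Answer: -374203/5929 ≈ -63.114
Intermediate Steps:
c(Q) = -88 (c(Q) = -4*22 = -88)
m = 676/5929 (m = (1/(-(-5 - 9) - 3) - 3*⅐)² = (1/(-1*(-14) - 3) - 3/7)² = (1/(14 - 3) - 3/7)² = (1/11 - 3/7)² = (-26/77)² = 676/5929 ≈ 0.11402)
(c(40) - m) + 5² = (-88 - 1*676/5929) + 5² = (-88 - 676/5929) + 25 = -522428/5929 + 25 = -374203/5929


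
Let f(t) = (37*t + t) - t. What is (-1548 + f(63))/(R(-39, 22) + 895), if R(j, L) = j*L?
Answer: 783/37 ≈ 21.162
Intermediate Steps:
R(j, L) = L*j
f(t) = 37*t (f(t) = 38*t - t = 37*t)
(-1548 + f(63))/(R(-39, 22) + 895) = (-1548 + 37*63)/(22*(-39) + 895) = (-1548 + 2331)/(-858 + 895) = 783/37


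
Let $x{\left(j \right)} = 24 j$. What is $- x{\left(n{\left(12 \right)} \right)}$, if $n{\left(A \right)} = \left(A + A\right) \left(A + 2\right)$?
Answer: $-8064$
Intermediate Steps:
$n{\left(A \right)} = 2 A \left(2 + A\right)$
$- x{\left(n{\left(12 \right)} \right)} = - 24 \cdot 2 \cdot 12 \left(2 + 12\right) = - 24 \cdot 2 \cdot 12 \cdot 14 = - 24 \cdot 336 = \left(-1\right) 8064 = -8064$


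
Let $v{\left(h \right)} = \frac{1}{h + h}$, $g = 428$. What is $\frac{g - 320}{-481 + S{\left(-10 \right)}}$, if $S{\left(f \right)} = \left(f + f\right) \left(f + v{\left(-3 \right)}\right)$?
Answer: $- \frac{324}{833} \approx -0.38896$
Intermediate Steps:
$v{\left(h \right)} = \frac{1}{2 h}$
$S{\left(f \right)} = 2 f \left(- \frac{1}{6} + f\right)$ ($S{\left(f \right)} = \left(f + f\right) \left(f + \frac{1}{2 \left(-3\right)}\right) = 2 f \left(f + \frac{1}{2} \left(- \frac{1}{3}\right)\right) = 2 f \left(f - \frac{1}{6}\right) = 2 f \left(- \frac{1}{6} + f\right)$)
$\frac{g - 320}{-481 + S{\left(-10 \right)}} = \frac{428 - 320}{-481 + \frac{1}{3} \left(-10\right) \left(-1 + 6 \left(-10\right)\right)} = \frac{108}{-481 + \frac{1}{3} \left(-10\right) \left(-1 - 60\right)} = \frac{108}{-481 + \frac{1}{3} \left(-10\right) \left(-61\right)} = \frac{108}{-481 + \frac{610}{3}} = \frac{108}{- \frac{833}{3}} = 108 \left(- \frac{3}{833}\right) = - \frac{324}{833}$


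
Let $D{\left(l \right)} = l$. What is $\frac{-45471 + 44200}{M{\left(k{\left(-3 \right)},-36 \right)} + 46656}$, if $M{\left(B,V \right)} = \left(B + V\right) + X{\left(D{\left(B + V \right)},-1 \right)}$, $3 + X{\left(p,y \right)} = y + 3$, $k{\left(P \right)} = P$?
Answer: $- \frac{1271}{46616} \approx -0.027265$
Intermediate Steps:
$X{\left(p,y \right)} = y$ ($X{\left(p,y \right)} = -3 + \left(y + 3\right) = -3 + \left(3 + y\right) = y$)
$M{\left(B,V \right)} = -1 + B + V$ ($M{\left(B,V \right)} = \left(B + V\right) - 1 = -1 + B + V$)
$\frac{-45471 + 44200}{M{\left(k{\left(-3 \right)},-36 \right)} + 46656} = \frac{-45471 + 44200}{\left(-1 - 3 - 36\right) + 46656} = - \frac{1271}{-40 + 46656} = - \frac{1271}{46616}$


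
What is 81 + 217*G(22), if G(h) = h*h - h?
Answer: 100335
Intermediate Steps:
G(h) = h² - h
81 + 217*G(22) = 81 + 217*(22*(-1 + 22)) = 81 + 217*(22*21) = 81 + 217*462 = 81 + 100254 = 100335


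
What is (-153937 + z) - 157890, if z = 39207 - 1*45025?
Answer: -317645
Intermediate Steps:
z = -5818 (z = 39207 - 45025 = -5818)
(-153937 + z) - 157890 = (-153937 - 5818) - 157890 = -159755 - 157890 = -317645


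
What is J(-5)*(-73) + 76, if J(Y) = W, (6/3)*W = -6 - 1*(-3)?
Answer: 371/2 ≈ 185.50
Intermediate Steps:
W = -3/2 (W = (-6 - 1*(-3))/2 = (-6 + 3)/2 = (½)*(-3) = -3/2 ≈ -1.5000)
J(Y) = -3/2
J(-5)*(-73) + 76 = -3/2*(-73) + 76 = 219/2 + 76 = 371/2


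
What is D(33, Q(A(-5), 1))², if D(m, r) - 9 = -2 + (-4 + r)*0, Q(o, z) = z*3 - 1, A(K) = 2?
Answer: 49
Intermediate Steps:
Q(o, z) = -1 + 3*z (Q(o, z) = 3*z - 1 = -1 + 3*z)
D(m, r) = 7 (D(m, r) = 9 + (-2 + (-4 + r)*0) = 9 + (-2 + 0) = 9 - 2 = 7)
D(33, Q(A(-5), 1))² = 7² = 49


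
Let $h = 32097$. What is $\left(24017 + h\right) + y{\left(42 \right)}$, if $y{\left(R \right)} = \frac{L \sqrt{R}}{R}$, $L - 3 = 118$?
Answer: $56114 + \frac{121 \sqrt{42}}{42} \approx 56133.0$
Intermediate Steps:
$L = 121$ ($L = 3 + 118 = 121$)
$y{\left(R \right)} = \frac{121}{\sqrt{R}}$ ($y{\left(R \right)} = \frac{121 \sqrt{R}}{R} = \frac{121}{\sqrt{R}}$)
$\left(24017 + h\right) + y{\left(42 \right)} = \left(24017 + 32097\right) + \frac{121}{\sqrt{42}} = 56114 + 121 \frac{\sqrt{42}}{42} = 56114 + \frac{121 \sqrt{42}}{42}$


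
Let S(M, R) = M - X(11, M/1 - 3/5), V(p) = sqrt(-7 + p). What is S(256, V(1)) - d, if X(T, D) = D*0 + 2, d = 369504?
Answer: -369250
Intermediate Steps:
X(T, D) = 2 (X(T, D) = 0 + 2 = 2)
S(M, R) = -2 + M (S(M, R) = M - 1*2 = M - 2 = -2 + M)
S(256, V(1)) - d = (-2 + 256) - 1*369504 = 254 - 369504 = -369250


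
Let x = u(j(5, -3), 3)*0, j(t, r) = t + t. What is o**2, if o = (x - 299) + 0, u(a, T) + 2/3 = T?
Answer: 89401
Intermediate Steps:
j(t, r) = 2*t
u(a, T) = -2/3 + T
x = 0 (x = (-2/3 + 3)*0 = (7/3)*0 = 0)
o = -299 (o = (0 - 299) + 0 = -299 + 0 = -299)
o**2 = (-299)**2 = 89401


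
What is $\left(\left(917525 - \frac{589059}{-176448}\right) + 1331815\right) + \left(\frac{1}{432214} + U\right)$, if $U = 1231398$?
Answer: $\frac{44242134424439435}{12710549312} \approx 3.4807 \cdot 10^{6}$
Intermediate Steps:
$\left(\left(917525 - \frac{589059}{-176448}\right) + 1331815\right) + \left(\frac{1}{432214} + U\right) = \left(\left(917525 - \frac{589059}{-176448}\right) + 1331815\right) + \left(\frac{1}{432214} + 1231398\right) = \left(\left(917525 - - \frac{196353}{58816}\right) + 1331815\right) + \left(\frac{1}{432214} + 1231398\right) = \left(\left(917525 + \frac{196353}{58816}\right) + 1331815\right) + \frac{532227455173}{432214} = \left(\frac{53965346753}{58816} + 1331815\right) + \frac{532227455173}{432214} = \frac{132297377793}{58816} + \frac{532227455173}{432214} = \frac{44242134424439435}{12710549312}$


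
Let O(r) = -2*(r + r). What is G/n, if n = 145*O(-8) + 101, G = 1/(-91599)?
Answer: -1/434270859 ≈ -2.3027e-9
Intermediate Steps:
G = -1/91599 ≈ -1.0917e-5
O(r) = -4*r
n = 4741 (n = 145*(-4*(-8)) + 101 = 145*32 + 101 = 4640 + 101 = 4741)
G/n = -1/91599/4741 = -1/91599*1/4741 = -1/434270859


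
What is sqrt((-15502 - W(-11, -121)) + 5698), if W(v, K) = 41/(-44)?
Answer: I*sqrt(4744685)/22 ≈ 99.01*I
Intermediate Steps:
W(v, K) = -41/44 (W(v, K) = 41*(-1/44) = -41/44)
sqrt((-15502 - W(-11, -121)) + 5698) = sqrt((-15502 - 1*(-41/44)) + 5698) = sqrt((-15502 + 41/44) + 5698) = sqrt(-682047/44 + 5698) = sqrt(-431335/44) = I*sqrt(4744685)/22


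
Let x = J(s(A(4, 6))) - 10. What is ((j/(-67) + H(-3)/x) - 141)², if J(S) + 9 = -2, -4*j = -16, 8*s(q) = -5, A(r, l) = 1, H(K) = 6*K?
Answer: 4323720025/219961 ≈ 19657.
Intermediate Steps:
s(q) = -5/8 (s(q) = (⅛)*(-5) = -5/8)
j = 4 (j = -¼*(-16) = 4)
J(S) = -11 (J(S) = -9 - 2 = -11)
x = -21 (x = -11 - 10 = -21)
((j/(-67) + H(-3)/x) - 141)² = ((4/(-67) + (6*(-3))/(-21)) - 141)² = ((4*(-1/67) - 18*(-1/21)) - 141)² = ((-4/67 + 6/7) - 141)² = (374/469 - 141)² = (-65755/469)² = 4323720025/219961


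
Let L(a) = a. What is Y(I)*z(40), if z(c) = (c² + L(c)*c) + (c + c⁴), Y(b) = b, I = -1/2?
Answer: -1281620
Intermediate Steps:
I = -½ (I = -1*½ = -½ ≈ -0.50000)
z(c) = c + c⁴ + 2*c² (z(c) = (c² + c*c) + (c + c⁴) = (c² + c²) + (c + c⁴) = 2*c² + (c + c⁴) = c + c⁴ + 2*c²)
Y(I)*z(40) = -20*(1 + 40³ + 2*40) = -20*(1 + 64000 + 80) = -20*64081 = -½*2563240 = -1281620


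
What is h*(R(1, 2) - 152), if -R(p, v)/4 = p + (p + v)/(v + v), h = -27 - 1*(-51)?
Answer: -3816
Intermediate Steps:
h = 24 (h = -27 + 51 = 24)
R(p, v) = -4*p - 2*(p + v)/v (R(p, v) = -4*(p + (p + v)/(v + v)) = -4*(p + (p + v)/((2*v))) = -4*(p + (p + v)*(1/(2*v))) = -4*(p + (p + v)/(2*v)) = -4*p - 2*(p + v)/v)
h*(R(1, 2) - 152) = 24*((-2 - 4*1 - 2*1/2) - 152) = 24*((-2 - 4 - 2*1*½) - 152) = 24*((-2 - 4 - 1) - 152) = 24*(-7 - 152) = 24*(-159) = -3816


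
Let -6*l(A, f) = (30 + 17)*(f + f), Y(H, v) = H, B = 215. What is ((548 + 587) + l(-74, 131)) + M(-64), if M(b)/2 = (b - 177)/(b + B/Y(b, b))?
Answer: -3923776/4311 ≈ -910.18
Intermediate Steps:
l(A, f) = -47*f/3 (l(A, f) = -(30 + 17)*(f + f)/6 = -47*2*f/6 = -47*f/3)
M(b) = 2*(-177 + b)/(b + 215/b) (M(b) = 2*((b - 177)/(b + 215/b)) = 2*((-177 + b)/(b + 215/b)) = 2*(-177 + b)/(b + 215/b))
((548 + 587) + l(-74, 131)) + M(-64) = ((548 + 587) - 47/3*131) + 2*(-64)*(-177 - 64)/(215 + (-64)**2) = (1135 - 6157/3) + 2*(-64)*(-241)/(215 + 4096) = -2752/3 + 2*(-64)*(-241)/4311 = -2752/3 + 2*(-64)*(1/4311)*(-241) = -2752/3 + 30848/4311 = -3923776/4311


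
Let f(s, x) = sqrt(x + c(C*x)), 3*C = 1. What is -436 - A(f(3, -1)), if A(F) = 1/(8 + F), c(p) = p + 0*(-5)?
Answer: (-872*sqrt(3) + 10467*I)/(2*(sqrt(3) - 12*I)) ≈ -436.12 + 0.017674*I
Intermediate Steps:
C = 1/3 (C = (1/3)*1 = 1/3 ≈ 0.33333)
c(p) = p (c(p) = p + 0 = p)
f(s, x) = 2*sqrt(3)*sqrt(x)/3 (f(s, x) = sqrt(x + x/3) = sqrt(4*x/3) = 2*sqrt(3)*sqrt(x)/3)
-436 - A(f(3, -1)) = -436 - 1/(8 + 2*sqrt(3)*sqrt(-1)/3) = -436 - 1/(8 + 2*sqrt(3)*I/3) = -436 - 1/(8 + 2*I*sqrt(3)/3)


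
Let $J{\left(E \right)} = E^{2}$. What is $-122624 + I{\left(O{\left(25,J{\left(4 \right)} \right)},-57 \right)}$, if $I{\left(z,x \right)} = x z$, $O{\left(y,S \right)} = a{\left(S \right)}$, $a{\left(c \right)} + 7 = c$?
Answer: $-123137$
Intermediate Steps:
$a{\left(c \right)} = -7 + c$
$O{\left(y,S \right)} = -7 + S$
$-122624 + I{\left(O{\left(25,J{\left(4 \right)} \right)},-57 \right)} = -122624 - 57 \left(-7 + 4^{2}\right) = -122624 - 57 \left(-7 + 16\right) = -122624 - 513 = -123137$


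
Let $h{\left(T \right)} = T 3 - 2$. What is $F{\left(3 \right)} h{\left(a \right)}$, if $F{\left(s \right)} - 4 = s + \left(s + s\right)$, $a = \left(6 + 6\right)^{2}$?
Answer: $5590$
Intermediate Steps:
$a = 144$ ($a = 12^{2} = 144$)
$h{\left(T \right)} = -2 + 3 T$ ($h{\left(T \right)} = 3 T - 2 = -2 + 3 T$)
$F{\left(s \right)} = 4 + 3 s$ ($F{\left(s \right)} = 4 + \left(s + \left(s + s\right)\right) = 4 + \left(s + 2 s\right) = 4 + 3 s$)
$F{\left(3 \right)} h{\left(a \right)} = \left(4 + 3 \cdot 3\right) \left(-2 + 3 \cdot 144\right) = \left(4 + 9\right) \left(-2 + 432\right) = 13 \cdot 430 = 5590$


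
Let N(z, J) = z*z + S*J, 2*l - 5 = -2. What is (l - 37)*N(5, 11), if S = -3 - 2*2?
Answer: 1846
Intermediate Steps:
l = 3/2 (l = 5/2 + (½)*(-2) = 5/2 - 1 = 3/2 ≈ 1.5000)
S = -7 (S = -3 - 4 = -7)
N(z, J) = z² - 7*J (N(z, J) = z*z - 7*J = z² - 7*J)
(l - 37)*N(5, 11) = (3/2 - 37)*(5² - 7*11) = -71*(25 - 77)/2 = -71/2*(-52) = 1846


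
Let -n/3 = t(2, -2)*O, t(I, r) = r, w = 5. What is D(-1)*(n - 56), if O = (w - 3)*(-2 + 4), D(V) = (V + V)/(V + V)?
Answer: -32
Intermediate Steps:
D(V) = 1 (D(V) = (2*V)/((2*V)) = (2*V)*(1/(2*V)) = 1)
O = 4 (O = (5 - 3)*(-2 + 4) = 2*2 = 4)
n = 24 (n = -(-6)*4 = -3*(-8) = 24)
D(-1)*(n - 56) = 1*(24 - 56) = 1*(-32) = -32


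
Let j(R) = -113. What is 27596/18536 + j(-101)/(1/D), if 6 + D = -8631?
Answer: 4522702853/4634 ≈ 9.7598e+5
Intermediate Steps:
D = -8637 (D = -6 - 8631 = -8637)
27596/18536 + j(-101)/(1/D) = 27596/18536 - 113/(1/(-8637)) = 27596*(1/18536) - 113/(-1/8637) = 6899/4634 - 113*(-8637) = 6899/4634 + 975981 = 4522702853/4634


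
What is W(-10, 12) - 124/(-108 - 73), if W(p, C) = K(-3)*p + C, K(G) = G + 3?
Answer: 2296/181 ≈ 12.685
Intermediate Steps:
K(G) = 3 + G
W(p, C) = C (W(p, C) = (3 - 3)*p + C = 0*p + C = 0 + C = C)
W(-10, 12) - 124/(-108 - 73) = 12 - 124/(-108 - 73) = 12 - 124/(-181) = 12 - 1/181*(-124) = 12 + 124/181 = 2296/181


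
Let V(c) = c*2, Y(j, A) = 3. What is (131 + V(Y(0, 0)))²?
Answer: 18769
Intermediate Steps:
V(c) = 2*c
(131 + V(Y(0, 0)))² = (131 + 2*3)² = (131 + 6)² = 137² = 18769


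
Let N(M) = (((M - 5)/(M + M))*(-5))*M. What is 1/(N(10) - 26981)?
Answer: -2/53987 ≈ -3.7046e-5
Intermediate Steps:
N(M) = 25/2 - 5*M/2 (N(M) = (((-5 + M)/((2*M)))*(-5))*M = (((-5 + M)*(1/(2*M)))*(-5))*M = (((-5 + M)/(2*M))*(-5))*M = (-5*(-5 + M)/(2*M))*M = 25/2 - 5*M/2)
1/(N(10) - 26981) = 1/((25/2 - 5/2*10) - 26981) = 1/((25/2 - 25) - 26981) = 1/(-25/2 - 26981) = 1/(-53987/2) = -2/53987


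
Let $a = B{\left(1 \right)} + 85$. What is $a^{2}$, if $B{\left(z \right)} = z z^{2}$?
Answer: $7396$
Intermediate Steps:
$B{\left(z \right)} = z^{3}$
$a = 86$ ($a = 1^{3} + 85 = 1 + 85 = 86$)
$a^{2} = 86^{2} = 7396$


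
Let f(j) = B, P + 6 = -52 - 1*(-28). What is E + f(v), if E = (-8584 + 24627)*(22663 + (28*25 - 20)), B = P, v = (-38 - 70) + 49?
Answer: 374491719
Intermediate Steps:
P = -30 (P = -6 + (-52 - 1*(-28)) = -6 + (-52 + 28) = -6 - 24 = -30)
v = -59 (v = -108 + 49 = -59)
B = -30
f(j) = -30
E = 374491749 (E = 16043*(22663 + (700 - 20)) = 16043*(22663 + 680) = 16043*23343 = 374491749)
E + f(v) = 374491749 - 30 = 374491719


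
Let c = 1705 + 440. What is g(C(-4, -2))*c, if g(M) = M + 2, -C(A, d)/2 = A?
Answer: 21450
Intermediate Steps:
C(A, d) = -2*A
g(M) = 2 + M
c = 2145
g(C(-4, -2))*c = (2 - 2*(-4))*2145 = (2 + 8)*2145 = 10*2145 = 21450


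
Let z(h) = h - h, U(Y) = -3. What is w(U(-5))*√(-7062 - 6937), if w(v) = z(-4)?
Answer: 0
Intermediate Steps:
z(h) = 0
w(v) = 0
w(U(-5))*√(-7062 - 6937) = 0*√(-7062 - 6937) = 0*√(-13999) = 0*(I*√13999) = 0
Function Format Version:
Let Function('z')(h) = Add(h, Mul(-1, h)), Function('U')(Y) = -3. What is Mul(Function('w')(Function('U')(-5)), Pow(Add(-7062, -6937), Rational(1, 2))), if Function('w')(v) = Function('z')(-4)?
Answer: 0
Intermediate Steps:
Function('z')(h) = 0
Function('w')(v) = 0
Mul(Function('w')(Function('U')(-5)), Pow(Add(-7062, -6937), Rational(1, 2))) = Mul(0, Pow(Add(-7062, -6937), Rational(1, 2))) = Mul(0, Pow(-13999, Rational(1, 2))) = Mul(0, Mul(I, Pow(13999, Rational(1, 2)))) = 0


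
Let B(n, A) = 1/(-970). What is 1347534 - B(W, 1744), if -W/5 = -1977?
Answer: 1307107981/970 ≈ 1.3475e+6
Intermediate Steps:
W = 9885 (W = -5*(-1977) = 9885)
B(n, A) = -1/970
1347534 - B(W, 1744) = 1347534 - 1*(-1/970) = 1347534 + 1/970 = 1307107981/970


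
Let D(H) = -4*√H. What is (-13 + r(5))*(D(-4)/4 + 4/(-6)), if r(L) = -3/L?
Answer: 136/15 + 136*I/5 ≈ 9.0667 + 27.2*I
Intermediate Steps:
(-13 + r(5))*(D(-4)/4 + 4/(-6)) = (-13 - 3/5)*(-8*I/4 + 4/(-6)) = (-13 - 3*⅕)*(-8*I*(¼) + 4*(-⅙)) = (-13 - ⅗)*(-8*I*(¼) - ⅔) = -68*(-2*I - ⅔)/5 = -68*(-⅔ - 2*I)/5 = 136/15 + 136*I/5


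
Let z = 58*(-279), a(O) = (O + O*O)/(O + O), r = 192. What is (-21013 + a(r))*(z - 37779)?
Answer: 2257350513/2 ≈ 1.1287e+9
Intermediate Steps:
a(O) = (O + O²)/(2*O) (a(O) = (O + O²)/((2*O)) = (O + O²)*(1/(2*O)) = (O + O²)/(2*O))
z = -16182
(-21013 + a(r))*(z - 37779) = (-21013 + (½ + (½)*192))*(-16182 - 37779) = (-21013 + (½ + 96))*(-53961) = (-21013 + 193/2)*(-53961) = -41833/2*(-53961) = 2257350513/2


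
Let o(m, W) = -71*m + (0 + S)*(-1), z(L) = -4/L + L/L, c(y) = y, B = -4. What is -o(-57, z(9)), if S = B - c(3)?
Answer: -4054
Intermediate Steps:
S = -7 (S = -4 - 1*3 = -4 - 3 = -7)
z(L) = 1 - 4/L (z(L) = -4/L + 1 = 1 - 4/L)
o(m, W) = 7 - 71*m (o(m, W) = -71*m + (0 - 7)*(-1) = -71*m - 7*(-1) = -71*m + 7 = 7 - 71*m)
-o(-57, z(9)) = -(7 - 71*(-57)) = -(7 + 4047) = -1*4054 = -4054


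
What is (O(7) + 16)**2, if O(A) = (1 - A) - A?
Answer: 9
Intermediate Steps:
O(A) = 1 - 2*A
(O(7) + 16)**2 = ((1 - 2*7) + 16)**2 = ((1 - 14) + 16)**2 = (-13 + 16)**2 = 3**2 = 9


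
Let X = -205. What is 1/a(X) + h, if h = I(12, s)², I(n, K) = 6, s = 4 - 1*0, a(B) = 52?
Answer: 1873/52 ≈ 36.019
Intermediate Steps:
s = 4 (s = 4 + 0 = 4)
h = 36 (h = 6² = 36)
1/a(X) + h = 1/52 + 36 = 1873/52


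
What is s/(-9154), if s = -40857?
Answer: 40857/9154 ≈ 4.4633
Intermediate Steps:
s/(-9154) = -40857/(-9154) = -40857*(-1/9154) = 40857/9154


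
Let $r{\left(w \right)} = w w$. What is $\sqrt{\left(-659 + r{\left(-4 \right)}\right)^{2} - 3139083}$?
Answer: $i \sqrt{2725634} \approx 1650.9 i$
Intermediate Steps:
$r{\left(w \right)} = w^{2}$
$\sqrt{\left(-659 + r{\left(-4 \right)}\right)^{2} - 3139083} = \sqrt{\left(-659 + \left(-4\right)^{2}\right)^{2} - 3139083} = \sqrt{\left(-659 + 16\right)^{2} - 3139083} = \sqrt{\left(-643\right)^{2} - 3139083} = \sqrt{413449 - 3139083} = \sqrt{-2725634} = i \sqrt{2725634}$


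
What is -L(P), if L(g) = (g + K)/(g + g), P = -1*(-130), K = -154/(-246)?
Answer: -16067/31980 ≈ -0.50241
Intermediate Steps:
K = 77/123 (K = -154*(-1/246) = 77/123 ≈ 0.62602)
P = 130
L(g) = (77/123 + g)/(2*g) (L(g) = (g + 77/123)/(g + g) = (77/123 + g)/((2*g)) = (77/123 + g)*(1/(2*g)) = (77/123 + g)/(2*g))
-L(P) = -(77 + 123*130)/(246*130) = -(77 + 15990)/(246*130) = -16067/(246*130) = -1*16067/31980 = -16067/31980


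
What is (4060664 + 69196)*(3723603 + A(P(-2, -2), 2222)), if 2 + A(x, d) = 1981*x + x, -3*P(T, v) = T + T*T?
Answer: 15372493904180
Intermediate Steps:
P(T, v) = -T/3 - T²/3 (P(T, v) = -(T + T*T)/3 = -(T + T²)/3 = -T/3 - T²/3)
A(x, d) = -2 + 1982*x (A(x, d) = -2 + (1981*x + x) = -2 + 1982*x)
(4060664 + 69196)*(3723603 + A(P(-2, -2), 2222)) = (4060664 + 69196)*(3723603 + (-2 + 1982*(-⅓*(-2)*(1 - 2)))) = 4129860*(3723603 + (-2 + 1982*(-⅓*(-2)*(-1)))) = 4129860*(3723603 + (-2 + 1982*(-⅔))) = 4129860*(3723603 + (-2 - 3964/3)) = 4129860*(3723603 - 3970/3) = 4129860*(11166839/3) = 15372493904180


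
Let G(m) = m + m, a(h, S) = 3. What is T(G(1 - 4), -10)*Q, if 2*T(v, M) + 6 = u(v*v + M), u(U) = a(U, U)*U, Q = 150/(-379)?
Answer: -5400/379 ≈ -14.248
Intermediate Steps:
Q = -150/379 (Q = 150*(-1/379) = -150/379 ≈ -0.39578)
G(m) = 2*m
u(U) = 3*U
T(v, M) = -3 + 3*M/2 + 3*v²/2 (T(v, M) = -3 + (3*(v*v + M))/2 = -3 + (3*(v² + M))/2 = -3 + (3*(M + v²))/2 = -3 + (3*M + 3*v²)/2 = -3 + (3*M/2 + 3*v²/2) = -3 + 3*M/2 + 3*v²/2)
T(G(1 - 4), -10)*Q = (-3 + (3/2)*(-10) + 3*(2*(1 - 4))²/2)*(-150/379) = (-3 - 15 + 3*(2*(-3))²/2)*(-150/379) = (-3 - 15 + (3/2)*(-6)²)*(-150/379) = (-3 - 15 + (3/2)*36)*(-150/379) = (-3 - 15 + 54)*(-150/379) = 36*(-150/379) = -5400/379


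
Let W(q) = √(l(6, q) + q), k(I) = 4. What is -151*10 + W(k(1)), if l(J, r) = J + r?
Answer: -1510 + √14 ≈ -1506.3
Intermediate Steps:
W(q) = √(6 + 2*q) (W(q) = √((6 + q) + q) = √(6 + 2*q))
-151*10 + W(k(1)) = -151*10 + √(6 + 2*4) = -1510 + √(6 + 8) = -1510 + √14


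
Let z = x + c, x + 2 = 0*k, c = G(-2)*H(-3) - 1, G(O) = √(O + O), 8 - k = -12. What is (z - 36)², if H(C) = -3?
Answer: 1485 + 468*I ≈ 1485.0 + 468.0*I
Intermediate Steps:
k = 20 (k = 8 - 1*(-12) = 8 + 12 = 20)
G(O) = √2*√O (G(O) = √(2*O) = √2*√O)
c = -1 - 6*I (c = (√2*√(-2))*(-3) - 1 = (√2*(I*√2))*(-3) - 1 = (2*I)*(-3) - 1 = -6*I - 1 = -1 - 6*I ≈ -1.0 - 6.0*I)
x = -2 (x = -2 + 0*20 = -2 + 0 = -2)
z = -3 - 6*I (z = -2 + (-1 - 6*I) = -3 - 6*I ≈ -3.0 - 6.0*I)
(z - 36)² = ((-3 - 6*I) - 36)² = (-39 - 6*I)²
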